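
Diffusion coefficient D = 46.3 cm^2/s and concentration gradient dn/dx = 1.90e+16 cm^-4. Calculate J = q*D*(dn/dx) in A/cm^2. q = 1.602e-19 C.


Step 1: J = q * D * (dn/dx)
Step 2: J = 1.602e-19 * 46.3 * 1.90e+16
Step 3: J = 1.41e-01 A/cm^2

1.41e-01


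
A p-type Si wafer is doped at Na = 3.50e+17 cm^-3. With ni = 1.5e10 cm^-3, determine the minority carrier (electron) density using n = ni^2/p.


Step 1: Majority hole concentration p ≈ Na = 3.50e+17 cm^-3
Step 2: n = ni^2 / Na = (1.5e10)^2 / 3.50e+17
Step 3: n = 6.43e+02 cm^-3

6.43e+02


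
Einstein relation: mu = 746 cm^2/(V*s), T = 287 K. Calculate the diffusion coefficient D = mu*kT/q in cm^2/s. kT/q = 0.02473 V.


Step 1: D = mu * (kT/q)
Step 2: D = 746 * 0.02473
Step 3: D = 18.45 cm^2/s

18.45


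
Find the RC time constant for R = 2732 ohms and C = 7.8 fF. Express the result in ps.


Step 1: tau = R * C
Step 2: tau = 2732 * 7.8 fF = 2732 * 7.8e-15 F
Step 3: tau = 2.13096e-11 s = 21.3096 ps

21.3096


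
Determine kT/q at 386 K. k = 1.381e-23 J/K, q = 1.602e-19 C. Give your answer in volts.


Step 1: kT = 1.381e-23 * 386 = 5.33066e-21 J
Step 2: Vt = kT/q = 5.33066e-21 / 1.602e-19
Step 3: Vt = 0.03328 V

0.03328


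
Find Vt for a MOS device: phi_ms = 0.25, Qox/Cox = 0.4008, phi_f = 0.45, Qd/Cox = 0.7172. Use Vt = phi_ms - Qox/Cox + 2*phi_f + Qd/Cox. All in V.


Step 1: Vt = phi_ms - Qox/Cox + 2*phi_f + Qd/Cox
Step 2: Vt = 0.25 - 0.4008 + 2*0.45 + 0.7172
Step 3: Vt = 0.25 - 0.4008 + 0.9 + 0.7172
Step 4: Vt = 1.4664 V

1.4664


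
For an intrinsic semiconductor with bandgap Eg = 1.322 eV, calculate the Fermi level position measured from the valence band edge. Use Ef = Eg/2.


Step 1: For an intrinsic semiconductor, the Fermi level sits at midgap.
Step 2: Ef = Eg / 2 = 1.322 / 2 = 0.661 eV

0.661


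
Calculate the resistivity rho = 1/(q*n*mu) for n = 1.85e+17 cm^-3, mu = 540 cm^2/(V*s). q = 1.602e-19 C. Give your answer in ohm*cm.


Step 1: sigma = q * n * mu = 1.602e-19 * 1.85e+17 * 540 = 1.60040e+01 S/cm
Step 2: rho = 1 / sigma = 1 / 1.60040e+01 = 0.06248 ohm*cm

0.06248


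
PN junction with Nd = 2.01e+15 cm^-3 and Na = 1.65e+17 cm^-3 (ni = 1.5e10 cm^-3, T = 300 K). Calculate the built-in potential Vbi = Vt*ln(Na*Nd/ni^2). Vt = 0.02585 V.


Step 1: Compute Na*Nd/ni^2 = 1.65e+17 * 2.01e+15 / (1.5e10)^2 = 1.4740e+12
Step 2: ln(1.4740e+12) = 28.0190
Step 3: Vbi = 0.02585 * 28.0190 = 0.724 V

0.724


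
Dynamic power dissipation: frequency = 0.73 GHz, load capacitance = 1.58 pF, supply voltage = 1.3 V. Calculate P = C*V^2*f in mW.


Step 1: V^2 = 1.3^2 = 1.69 V^2
Step 2: P = C*V^2*f = 1.58e-12 F * 1.69 * 0.73e9 Hz
Step 3: P = 1.949246e-03 W
Step 4: P = 1.949 mW

1.949


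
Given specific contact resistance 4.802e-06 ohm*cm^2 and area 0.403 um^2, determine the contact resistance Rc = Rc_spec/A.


Step 1: Convert area to cm^2: 0.403 um^2 = 4.0300e-09 cm^2
Step 2: Rc = Rc_spec / A = 4.802e-06 / 4.0300e-09
Step 3: Rc = 1.19e+03 ohms

1.19e+03


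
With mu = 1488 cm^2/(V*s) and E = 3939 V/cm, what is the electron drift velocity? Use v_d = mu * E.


Step 1: v_d = mu * E
Step 2: v_d = 1488 * 3939 = 5861232
Step 3: v_d = 5.86e+06 cm/s

5.86e+06


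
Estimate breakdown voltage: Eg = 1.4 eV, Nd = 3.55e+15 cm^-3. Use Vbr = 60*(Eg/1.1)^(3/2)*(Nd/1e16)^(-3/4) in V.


Step 1: Eg/1.1 = 1.4/1.1 = 1.272727
Step 2: (Eg/1.1)^1.5 = 1.272727^1.5 = 1.435830
Step 3: (Nd/1e16)^(-0.75) = (0.355)^(-0.75) = 2.174346
Step 4: Vbr = 60 * 1.435830 * 2.174346 = 187.3 V

187.3


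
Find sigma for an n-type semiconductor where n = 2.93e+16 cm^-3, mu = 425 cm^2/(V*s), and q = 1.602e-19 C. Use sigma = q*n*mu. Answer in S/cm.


Step 1: sigma = q * n * mu
Step 2: sigma = 1.602e-19 * 2.93e+16 * 425
Step 3: sigma = 1.995e+00 S/cm

1.995e+00


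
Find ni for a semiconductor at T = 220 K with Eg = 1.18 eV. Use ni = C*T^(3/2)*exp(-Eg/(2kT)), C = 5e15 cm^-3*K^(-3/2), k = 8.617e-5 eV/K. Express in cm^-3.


Step 1: Compute kT = 8.617e-5 * 220 = 0.0189574 eV
Step 2: Exponent = -Eg/(2kT) = -1.18/(2*0.0189574) = -31.12241
Step 3: T^(3/2) = 220^1.5 = 3263.13
Step 4: ni = 5e15 * 3263.13 * exp(-31.12241) = 4.97e+05 cm^-3

4.97e+05


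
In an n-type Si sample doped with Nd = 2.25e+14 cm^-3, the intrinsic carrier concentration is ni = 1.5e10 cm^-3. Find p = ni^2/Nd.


Step 1: Since Nd >> ni, n ≈ Nd = 2.25e+14 cm^-3
Step 2: p = ni^2 / n = (1.5e10)^2 / 2.25e+14
Step 3: p = 2.25e20 / 2.25e+14 = 1.00e+06 cm^-3

1.00e+06


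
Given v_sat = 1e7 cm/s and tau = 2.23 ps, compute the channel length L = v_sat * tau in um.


Step 1: tau in seconds = 2.23 ps * 1e-12 = 2.2300e-12 s
Step 2: L = v_sat * tau = 1e7 * 2.2300e-12 = 2.2300e-05 cm
Step 3: L in um = 2.2300e-05 * 1e4 = 0.223 um

0.223


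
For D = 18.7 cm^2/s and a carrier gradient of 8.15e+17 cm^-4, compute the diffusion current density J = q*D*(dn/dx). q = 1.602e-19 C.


Step 1: J = q * D * (dn/dx)
Step 2: J = 1.602e-19 * 18.7 * 8.15e+17
Step 3: J = 2.44e+00 A/cm^2

2.44e+00


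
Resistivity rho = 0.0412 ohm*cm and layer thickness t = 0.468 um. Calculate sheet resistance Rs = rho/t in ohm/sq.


Step 1: Convert thickness to cm: t = 0.468 um = 4.6800e-05 cm
Step 2: Rs = rho / t = 0.0412 / 4.6800e-05
Step 3: Rs = 880.3 ohm/sq

880.3


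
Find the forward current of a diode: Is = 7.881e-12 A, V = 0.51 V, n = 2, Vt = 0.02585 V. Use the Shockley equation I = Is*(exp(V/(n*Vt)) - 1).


Step 1: V/(n*Vt) = 0.51/(2*0.02585) = 9.8646
Step 2: exp(9.8646) = 1.9237e+04
Step 3: I = 7.881e-12 * (1.9237e+04 - 1) = 1.52e-07 A

1.52e-07


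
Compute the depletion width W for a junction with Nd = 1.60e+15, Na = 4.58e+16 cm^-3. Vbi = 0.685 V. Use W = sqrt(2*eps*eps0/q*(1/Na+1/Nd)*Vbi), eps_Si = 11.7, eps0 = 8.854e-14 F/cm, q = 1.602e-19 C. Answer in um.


Step 1: 1/Na + 1/Nd = 1/4.58e+16 + 1/1.60e+15 = 6.46834e-16
Step 2: 2*eps*eps0/q = 2*11.7*8.854e-14/1.602e-19 = 1.293281e+07
Step 3: W^2 = 1.293281e+07 * 6.46834e-16 * 0.685 = 5.73029e-09
Step 4: W = sqrt(5.73029e-09) = 7.570e-05 cm = 0.757 um

0.757


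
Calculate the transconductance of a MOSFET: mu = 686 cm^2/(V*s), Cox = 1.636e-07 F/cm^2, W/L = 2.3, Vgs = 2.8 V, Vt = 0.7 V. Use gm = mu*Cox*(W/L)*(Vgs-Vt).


Step 1: Vov = Vgs - Vt = 2.8 - 0.7 = 2.1 V
Step 2: gm = mu * Cox * (W/L) * Vov
Step 3: gm = 686 * 1.636e-07 * 2.3 * 2.1 = 5.42e-04 S

5.42e-04


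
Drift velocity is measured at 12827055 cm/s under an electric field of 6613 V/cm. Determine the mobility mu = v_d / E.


Step 1: mu = v_d / E
Step 2: mu = 12827055 / 6613
Step 3: mu = 1939.67 cm^2/(V*s)

1939.67


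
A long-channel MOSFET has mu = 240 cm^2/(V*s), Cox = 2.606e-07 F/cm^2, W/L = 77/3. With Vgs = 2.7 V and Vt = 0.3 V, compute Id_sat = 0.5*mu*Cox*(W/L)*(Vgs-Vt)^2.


Step 1: Overdrive voltage Vov = Vgs - Vt = 2.7 - 0.3 = 2.4 V
Step 2: W/L = 77/3 = 25.6667
Step 3: Id = 0.5 * 240 * 2.606e-07 * 25.6667 * 2.4^2
Step 4: Id = 4.62e-03 A

4.62e-03


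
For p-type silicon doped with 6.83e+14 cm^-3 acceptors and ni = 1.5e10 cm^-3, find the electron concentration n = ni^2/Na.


Step 1: Majority hole concentration p ≈ Na = 6.83e+14 cm^-3
Step 2: n = ni^2 / Na = (1.5e10)^2 / 6.83e+14
Step 3: n = 3.29e+05 cm^-3

3.29e+05


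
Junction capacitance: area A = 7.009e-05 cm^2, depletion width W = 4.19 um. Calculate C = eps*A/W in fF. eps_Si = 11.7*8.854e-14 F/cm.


Step 1: eps_Si = 11.7 * 8.854e-14 = 1.035918e-12 F/cm
Step 2: W in cm = 4.19 * 1e-4 = 4.19e-04 cm
Step 3: C = 1.035918e-12 * 7.009e-05 / 4.19e-04 = 1.732876e-13 F
Step 4: C = 173.29 fF

173.29


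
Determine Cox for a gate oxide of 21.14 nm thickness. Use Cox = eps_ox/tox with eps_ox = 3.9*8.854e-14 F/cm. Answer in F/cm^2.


Step 1: eps_ox = 3.9 * 8.854e-14 = 3.45306e-13 F/cm
Step 2: tox in cm = 21.14 nm * 1e-7 = 2.1140e-06 cm
Step 3: Cox = 3.45306e-13 / 2.1140e-06 = 1.63e-07 F/cm^2

1.63e-07


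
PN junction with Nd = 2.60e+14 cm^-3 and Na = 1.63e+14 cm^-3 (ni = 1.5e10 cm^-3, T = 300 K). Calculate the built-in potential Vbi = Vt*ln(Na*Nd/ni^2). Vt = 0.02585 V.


Step 1: Compute Na*Nd/ni^2 = 1.63e+14 * 2.60e+14 / (1.5e10)^2 = 1.8836e+08
Step 2: ln(1.8836e+08) = 19.0539
Step 3: Vbi = 0.02585 * 19.0539 = 0.493 V

0.493


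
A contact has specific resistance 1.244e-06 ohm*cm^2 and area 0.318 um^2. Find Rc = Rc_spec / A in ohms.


Step 1: Convert area to cm^2: 0.318 um^2 = 3.1800e-09 cm^2
Step 2: Rc = Rc_spec / A = 1.244e-06 / 3.1800e-09
Step 3: Rc = 3.91e+02 ohms

3.91e+02


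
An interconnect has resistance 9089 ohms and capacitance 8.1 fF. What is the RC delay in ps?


Step 1: tau = R * C
Step 2: tau = 9089 * 8.1 fF = 9089 * 8.1e-15 F
Step 3: tau = 7.36209e-11 s = 73.6209 ps

73.6209


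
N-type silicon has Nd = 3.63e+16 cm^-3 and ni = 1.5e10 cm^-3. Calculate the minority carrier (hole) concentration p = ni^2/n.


Step 1: Since Nd >> ni, n ≈ Nd = 3.63e+16 cm^-3
Step 2: p = ni^2 / n = (1.5e10)^2 / 3.63e+16
Step 3: p = 2.25e20 / 3.63e+16 = 6.20e+03 cm^-3

6.20e+03


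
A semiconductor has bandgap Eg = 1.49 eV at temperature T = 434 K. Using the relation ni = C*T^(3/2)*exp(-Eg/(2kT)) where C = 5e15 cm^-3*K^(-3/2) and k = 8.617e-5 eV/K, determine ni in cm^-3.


Step 1: Compute kT = 8.617e-5 * 434 = 0.03739778 eV
Step 2: Exponent = -Eg/(2kT) = -1.49/(2*0.03739778) = -19.92097
Step 3: T^(3/2) = 434^1.5 = 9041.38
Step 4: ni = 5e15 * 9041.38 * exp(-19.92097) = 1.01e+11 cm^-3

1.01e+11


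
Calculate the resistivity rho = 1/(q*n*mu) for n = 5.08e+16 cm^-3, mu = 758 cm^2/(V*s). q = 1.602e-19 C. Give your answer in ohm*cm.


Step 1: sigma = q * n * mu = 1.602e-19 * 5.08e+16 * 758 = 6.16873e+00 S/cm
Step 2: rho = 1 / sigma = 1 / 6.16873e+00 = 0.1621 ohm*cm

0.1621


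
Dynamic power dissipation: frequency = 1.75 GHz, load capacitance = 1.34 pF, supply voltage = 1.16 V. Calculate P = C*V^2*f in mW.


Step 1: V^2 = 1.16^2 = 1.3456 V^2
Step 2: P = C*V^2*f = 1.34e-12 F * 1.3456 * 1.75e9 Hz
Step 3: P = 3.155432e-03 W
Step 4: P = 3.155 mW

3.155


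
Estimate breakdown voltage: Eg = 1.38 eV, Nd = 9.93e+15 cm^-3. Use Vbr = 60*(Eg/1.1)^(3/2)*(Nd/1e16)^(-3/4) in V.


Step 1: Eg/1.1 = 1.38/1.1 = 1.254545
Step 2: (Eg/1.1)^1.5 = 1.254545^1.5 = 1.405172
Step 3: (Nd/1e16)^(-0.75) = (0.993)^(-0.75) = 1.005282
Step 4: Vbr = 60 * 1.405172 * 1.005282 = 84.8 V

84.8


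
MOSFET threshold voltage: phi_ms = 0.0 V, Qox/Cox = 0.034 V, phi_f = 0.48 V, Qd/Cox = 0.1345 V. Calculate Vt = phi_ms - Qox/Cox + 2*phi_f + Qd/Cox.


Step 1: Vt = phi_ms - Qox/Cox + 2*phi_f + Qd/Cox
Step 2: Vt = 0.0 - 0.034 + 2*0.48 + 0.1345
Step 3: Vt = 0.0 - 0.034 + 0.96 + 0.1345
Step 4: Vt = 1.0605 V

1.0605


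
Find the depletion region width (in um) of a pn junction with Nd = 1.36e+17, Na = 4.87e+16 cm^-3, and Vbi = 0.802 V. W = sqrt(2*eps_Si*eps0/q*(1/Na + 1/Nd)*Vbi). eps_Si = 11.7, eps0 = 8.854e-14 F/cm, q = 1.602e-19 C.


Step 1: 1/Na + 1/Nd = 1/4.87e+16 + 1/1.36e+17 = 2.78868e-17
Step 2: 2*eps*eps0/q = 2*11.7*8.854e-14/1.602e-19 = 1.293281e+07
Step 3: W^2 = 1.293281e+07 * 2.78868e-17 * 0.802 = 2.89245e-10
Step 4: W = sqrt(2.89245e-10) = 1.701e-05 cm = 0.1701 um

0.1701


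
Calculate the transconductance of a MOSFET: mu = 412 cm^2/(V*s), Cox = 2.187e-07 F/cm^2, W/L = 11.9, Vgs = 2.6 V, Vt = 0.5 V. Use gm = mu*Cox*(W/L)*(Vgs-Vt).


Step 1: Vov = Vgs - Vt = 2.6 - 0.5 = 2.1 V
Step 2: gm = mu * Cox * (W/L) * Vov
Step 3: gm = 412 * 2.187e-07 * 11.9 * 2.1 = 2.25e-03 S

2.25e-03


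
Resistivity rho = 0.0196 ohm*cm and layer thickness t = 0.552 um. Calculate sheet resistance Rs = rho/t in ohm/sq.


Step 1: Convert thickness to cm: t = 0.552 um = 5.5200e-05 cm
Step 2: Rs = rho / t = 0.0196 / 5.5200e-05
Step 3: Rs = 355.1 ohm/sq

355.1


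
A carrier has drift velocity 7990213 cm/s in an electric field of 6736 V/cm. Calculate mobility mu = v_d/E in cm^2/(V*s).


Step 1: mu = v_d / E
Step 2: mu = 7990213 / 6736
Step 3: mu = 1186.2 cm^2/(V*s)

1186.2


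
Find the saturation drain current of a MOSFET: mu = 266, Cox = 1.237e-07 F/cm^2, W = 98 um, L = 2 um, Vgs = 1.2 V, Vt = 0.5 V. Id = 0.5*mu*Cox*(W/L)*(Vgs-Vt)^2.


Step 1: Overdrive voltage Vov = Vgs - Vt = 1.2 - 0.5 = 0.7 V
Step 2: W/L = 98/2 = 49
Step 3: Id = 0.5 * 266 * 1.237e-07 * 49 * 0.7^2
Step 4: Id = 3.95e-04 A

3.95e-04


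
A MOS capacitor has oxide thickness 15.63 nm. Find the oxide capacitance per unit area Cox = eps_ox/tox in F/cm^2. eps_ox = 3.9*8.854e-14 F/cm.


Step 1: eps_ox = 3.9 * 8.854e-14 = 3.45306e-13 F/cm
Step 2: tox in cm = 15.63 nm * 1e-7 = 1.5630e-06 cm
Step 3: Cox = 3.45306e-13 / 1.5630e-06 = 2.21e-07 F/cm^2

2.21e-07


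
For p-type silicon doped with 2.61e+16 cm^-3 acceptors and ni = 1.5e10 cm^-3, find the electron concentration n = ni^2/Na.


Step 1: Majority hole concentration p ≈ Na = 2.61e+16 cm^-3
Step 2: n = ni^2 / Na = (1.5e10)^2 / 2.61e+16
Step 3: n = 8.62e+03 cm^-3

8.62e+03


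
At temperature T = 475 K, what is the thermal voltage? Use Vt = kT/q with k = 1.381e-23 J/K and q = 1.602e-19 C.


Step 1: kT = 1.381e-23 * 475 = 6.55975e-21 J
Step 2: Vt = kT/q = 6.55975e-21 / 1.602e-19
Step 3: Vt = 0.04095 V

0.04095


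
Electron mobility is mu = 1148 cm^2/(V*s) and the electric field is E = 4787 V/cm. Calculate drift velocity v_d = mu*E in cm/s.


Step 1: v_d = mu * E
Step 2: v_d = 1148 * 4787 = 5495476
Step 3: v_d = 5.50e+06 cm/s

5.50e+06


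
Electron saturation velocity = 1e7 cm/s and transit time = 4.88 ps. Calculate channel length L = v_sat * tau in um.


Step 1: tau in seconds = 4.88 ps * 1e-12 = 4.8800e-12 s
Step 2: L = v_sat * tau = 1e7 * 4.8800e-12 = 4.8800e-05 cm
Step 3: L in um = 4.8800e-05 * 1e4 = 0.488 um

0.488


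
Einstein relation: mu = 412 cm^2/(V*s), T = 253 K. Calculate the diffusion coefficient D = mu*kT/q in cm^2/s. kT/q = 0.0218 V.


Step 1: D = mu * (kT/q)
Step 2: D = 412 * 0.0218
Step 3: D = 8.98 cm^2/s

8.98


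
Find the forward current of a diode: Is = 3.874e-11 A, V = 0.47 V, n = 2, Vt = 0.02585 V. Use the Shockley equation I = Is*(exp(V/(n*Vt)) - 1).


Step 1: V/(n*Vt) = 0.47/(2*0.02585) = 9.0909
Step 2: exp(9.0909) = 8.8742e+03
Step 3: I = 3.874e-11 * (8.8742e+03 - 1) = 3.44e-07 A

3.44e-07


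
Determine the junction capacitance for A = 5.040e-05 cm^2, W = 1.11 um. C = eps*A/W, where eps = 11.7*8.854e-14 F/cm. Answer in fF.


Step 1: eps_Si = 11.7 * 8.854e-14 = 1.035918e-12 F/cm
Step 2: W in cm = 1.11 * 1e-4 = 1.11e-04 cm
Step 3: C = 1.035918e-12 * 5.040e-05 / 1.11e-04 = 4.703628e-13 F
Step 4: C = 470.36 fF

470.36


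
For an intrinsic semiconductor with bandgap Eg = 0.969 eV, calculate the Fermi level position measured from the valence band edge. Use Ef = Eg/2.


Step 1: For an intrinsic semiconductor, the Fermi level sits at midgap.
Step 2: Ef = Eg / 2 = 0.969 / 2 = 0.4845 eV

0.4845


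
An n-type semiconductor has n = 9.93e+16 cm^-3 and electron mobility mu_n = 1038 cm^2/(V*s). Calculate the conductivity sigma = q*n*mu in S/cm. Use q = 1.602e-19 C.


Step 1: sigma = q * n * mu
Step 2: sigma = 1.602e-19 * 9.93e+16 * 1038
Step 3: sigma = 1.651e+01 S/cm

1.651e+01


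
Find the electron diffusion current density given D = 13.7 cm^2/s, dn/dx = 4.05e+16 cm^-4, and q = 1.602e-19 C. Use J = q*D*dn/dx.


Step 1: J = q * D * (dn/dx)
Step 2: J = 1.602e-19 * 13.7 * 4.05e+16
Step 3: J = 8.89e-02 A/cm^2

8.89e-02


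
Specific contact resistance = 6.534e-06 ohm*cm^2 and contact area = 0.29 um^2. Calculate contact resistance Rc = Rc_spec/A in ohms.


Step 1: Convert area to cm^2: 0.29 um^2 = 2.9000e-09 cm^2
Step 2: Rc = Rc_spec / A = 6.534e-06 / 2.9000e-09
Step 3: Rc = 2.25e+03 ohms

2.25e+03


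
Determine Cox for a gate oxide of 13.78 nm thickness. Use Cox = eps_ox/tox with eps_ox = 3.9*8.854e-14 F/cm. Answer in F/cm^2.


Step 1: eps_ox = 3.9 * 8.854e-14 = 3.45306e-13 F/cm
Step 2: tox in cm = 13.78 nm * 1e-7 = 1.3780e-06 cm
Step 3: Cox = 3.45306e-13 / 1.3780e-06 = 2.51e-07 F/cm^2

2.51e-07


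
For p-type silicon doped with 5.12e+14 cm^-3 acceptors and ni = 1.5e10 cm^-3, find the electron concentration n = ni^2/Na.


Step 1: Majority hole concentration p ≈ Na = 5.12e+14 cm^-3
Step 2: n = ni^2 / Na = (1.5e10)^2 / 5.12e+14
Step 3: n = 4.39e+05 cm^-3

4.39e+05


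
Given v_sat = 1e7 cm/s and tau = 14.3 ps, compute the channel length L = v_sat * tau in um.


Step 1: tau in seconds = 14.3 ps * 1e-12 = 1.4300e-11 s
Step 2: L = v_sat * tau = 1e7 * 1.4300e-11 = 1.4300e-04 cm
Step 3: L in um = 1.4300e-04 * 1e4 = 1.43 um

1.43


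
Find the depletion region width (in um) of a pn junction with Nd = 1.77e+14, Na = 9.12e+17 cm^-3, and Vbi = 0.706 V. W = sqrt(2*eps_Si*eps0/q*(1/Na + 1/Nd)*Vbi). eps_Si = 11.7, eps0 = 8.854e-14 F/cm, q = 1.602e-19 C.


Step 1: 1/Na + 1/Nd = 1/9.12e+17 + 1/1.77e+14 = 5.65081e-15
Step 2: 2*eps*eps0/q = 2*11.7*8.854e-14/1.602e-19 = 1.293281e+07
Step 3: W^2 = 1.293281e+07 * 5.65081e-15 * 0.706 = 5.15951e-08
Step 4: W = sqrt(5.15951e-08) = 2.271e-04 cm = 2.271 um

2.271


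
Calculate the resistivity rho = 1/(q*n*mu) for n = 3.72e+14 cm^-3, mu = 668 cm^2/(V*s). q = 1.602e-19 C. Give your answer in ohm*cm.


Step 1: sigma = q * n * mu = 1.602e-19 * 3.72e+14 * 668 = 3.98091e-02 S/cm
Step 2: rho = 1 / sigma = 1 / 3.98091e-02 = 25.12 ohm*cm

25.12


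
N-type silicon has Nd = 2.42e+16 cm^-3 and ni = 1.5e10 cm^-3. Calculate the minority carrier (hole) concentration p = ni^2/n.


Step 1: Since Nd >> ni, n ≈ Nd = 2.42e+16 cm^-3
Step 2: p = ni^2 / n = (1.5e10)^2 / 2.42e+16
Step 3: p = 2.25e20 / 2.42e+16 = 9.30e+03 cm^-3

9.30e+03


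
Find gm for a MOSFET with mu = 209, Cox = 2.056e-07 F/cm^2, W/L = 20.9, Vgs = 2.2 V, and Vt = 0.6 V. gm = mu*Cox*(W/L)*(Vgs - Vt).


Step 1: Vov = Vgs - Vt = 2.2 - 0.6 = 1.6 V
Step 2: gm = mu * Cox * (W/L) * Vov
Step 3: gm = 209 * 2.056e-07 * 20.9 * 1.6 = 1.44e-03 S

1.44e-03


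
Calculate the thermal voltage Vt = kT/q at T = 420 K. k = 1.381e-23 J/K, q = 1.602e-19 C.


Step 1: kT = 1.381e-23 * 420 = 5.8002e-21 J
Step 2: Vt = kT/q = 5.8002e-21 / 1.602e-19
Step 3: Vt = 0.03621 V

0.03621


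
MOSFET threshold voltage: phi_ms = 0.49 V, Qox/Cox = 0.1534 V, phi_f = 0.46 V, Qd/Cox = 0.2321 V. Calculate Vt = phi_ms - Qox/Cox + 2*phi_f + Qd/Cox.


Step 1: Vt = phi_ms - Qox/Cox + 2*phi_f + Qd/Cox
Step 2: Vt = 0.49 - 0.1534 + 2*0.46 + 0.2321
Step 3: Vt = 0.49 - 0.1534 + 0.92 + 0.2321
Step 4: Vt = 1.4887 V

1.4887


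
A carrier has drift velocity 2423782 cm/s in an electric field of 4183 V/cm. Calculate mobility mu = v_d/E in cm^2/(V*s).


Step 1: mu = v_d / E
Step 2: mu = 2423782 / 4183
Step 3: mu = 579.44 cm^2/(V*s)

579.44


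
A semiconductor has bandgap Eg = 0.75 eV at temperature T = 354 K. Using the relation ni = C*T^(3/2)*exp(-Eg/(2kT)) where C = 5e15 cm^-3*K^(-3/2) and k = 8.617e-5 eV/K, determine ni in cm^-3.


Step 1: Compute kT = 8.617e-5 * 354 = 0.03050418 eV
Step 2: Exponent = -Eg/(2kT) = -0.75/(2*0.03050418) = -12.29340
Step 3: T^(3/2) = 354^1.5 = 6660.47
Step 4: ni = 5e15 * 6660.47 * exp(-12.29340) = 1.53e+14 cm^-3

1.53e+14


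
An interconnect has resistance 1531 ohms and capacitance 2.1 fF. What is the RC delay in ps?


Step 1: tau = R * C
Step 2: tau = 1531 * 2.1 fF = 1531 * 2.1e-15 F
Step 3: tau = 3.2151e-12 s = 3.2151 ps

3.2151


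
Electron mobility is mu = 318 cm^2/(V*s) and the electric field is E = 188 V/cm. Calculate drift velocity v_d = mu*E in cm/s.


Step 1: v_d = mu * E
Step 2: v_d = 318 * 188 = 59784
Step 3: v_d = 5.98e+04 cm/s

5.98e+04


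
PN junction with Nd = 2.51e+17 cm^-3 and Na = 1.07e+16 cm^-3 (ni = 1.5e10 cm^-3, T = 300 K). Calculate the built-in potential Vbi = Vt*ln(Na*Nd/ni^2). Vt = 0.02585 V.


Step 1: Compute Na*Nd/ni^2 = 1.07e+16 * 2.51e+17 / (1.5e10)^2 = 1.1936e+13
Step 2: ln(1.1936e+13) = 30.1106
Step 3: Vbi = 0.02585 * 30.1106 = 0.778 V

0.778


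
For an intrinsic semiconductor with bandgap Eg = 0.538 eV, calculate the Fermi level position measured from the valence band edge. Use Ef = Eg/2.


Step 1: For an intrinsic semiconductor, the Fermi level sits at midgap.
Step 2: Ef = Eg / 2 = 0.538 / 2 = 0.269 eV

0.269


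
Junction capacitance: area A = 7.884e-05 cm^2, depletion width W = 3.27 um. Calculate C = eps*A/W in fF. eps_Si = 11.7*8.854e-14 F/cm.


Step 1: eps_Si = 11.7 * 8.854e-14 = 1.035918e-12 F/cm
Step 2: W in cm = 3.27 * 1e-4 = 3.27e-04 cm
Step 3: C = 1.035918e-12 * 7.884e-05 / 3.27e-04 = 2.497608e-13 F
Step 4: C = 249.76 fF

249.76


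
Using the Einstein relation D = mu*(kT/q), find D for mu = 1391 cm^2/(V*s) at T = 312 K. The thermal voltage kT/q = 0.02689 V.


Step 1: D = mu * (kT/q)
Step 2: D = 1391 * 0.02689
Step 3: D = 37.4 cm^2/s

37.4


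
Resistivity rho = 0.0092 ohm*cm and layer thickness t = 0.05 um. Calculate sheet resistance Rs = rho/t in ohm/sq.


Step 1: Convert thickness to cm: t = 0.05 um = 5.0000e-06 cm
Step 2: Rs = rho / t = 0.0092 / 5.0000e-06
Step 3: Rs = 1840.0 ohm/sq

1840.0


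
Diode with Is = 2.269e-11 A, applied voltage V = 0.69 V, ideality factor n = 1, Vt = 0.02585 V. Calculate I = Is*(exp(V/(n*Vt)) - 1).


Step 1: V/(n*Vt) = 0.69/(1*0.02585) = 26.6925
Step 2: exp(26.6925) = 3.9121e+11
Step 3: I = 2.269e-11 * (3.9121e+11 - 1) = 8.88e+00 A

8.88e+00


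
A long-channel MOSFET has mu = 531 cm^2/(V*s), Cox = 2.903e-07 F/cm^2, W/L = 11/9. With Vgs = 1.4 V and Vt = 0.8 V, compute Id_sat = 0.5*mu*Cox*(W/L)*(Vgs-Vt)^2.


Step 1: Overdrive voltage Vov = Vgs - Vt = 1.4 - 0.8 = 0.6 V
Step 2: W/L = 11/9 = 1.22222
Step 3: Id = 0.5 * 531 * 2.903e-07 * 1.22222 * 0.6^2
Step 4: Id = 3.39e-05 A

3.39e-05


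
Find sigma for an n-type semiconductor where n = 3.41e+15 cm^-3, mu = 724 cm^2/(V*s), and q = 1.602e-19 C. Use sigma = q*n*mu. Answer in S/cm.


Step 1: sigma = q * n * mu
Step 2: sigma = 1.602e-19 * 3.41e+15 * 724
Step 3: sigma = 3.955e-01 S/cm

3.955e-01


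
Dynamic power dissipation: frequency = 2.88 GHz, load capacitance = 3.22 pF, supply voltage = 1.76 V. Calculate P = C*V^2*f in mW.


Step 1: V^2 = 1.76^2 = 3.0976 V^2
Step 2: P = C*V^2*f = 3.22e-12 F * 3.0976 * 2.88e9 Hz
Step 3: P = 2.872590336e-02 W
Step 4: P = 28.726 mW

28.726


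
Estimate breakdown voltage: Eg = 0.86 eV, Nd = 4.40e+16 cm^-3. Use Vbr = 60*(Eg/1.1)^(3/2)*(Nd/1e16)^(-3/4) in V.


Step 1: Eg/1.1 = 0.86/1.1 = 0.781818
Step 2: (Eg/1.1)^1.5 = 0.781818^1.5 = 0.691287
Step 3: (Nd/1e16)^(-0.75) = (4.4)^(-0.75) = 0.329163
Step 4: Vbr = 60 * 0.691287 * 0.329163 = 13.7 V

13.7


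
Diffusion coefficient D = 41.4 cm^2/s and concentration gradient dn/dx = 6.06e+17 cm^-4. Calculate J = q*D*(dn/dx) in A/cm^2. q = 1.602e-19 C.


Step 1: J = q * D * (dn/dx)
Step 2: J = 1.602e-19 * 41.4 * 6.06e+17
Step 3: J = 4.02e+00 A/cm^2

4.02e+00


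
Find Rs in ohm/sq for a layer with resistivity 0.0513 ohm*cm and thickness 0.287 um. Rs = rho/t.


Step 1: Convert thickness to cm: t = 0.287 um = 2.8700e-05 cm
Step 2: Rs = rho / t = 0.0513 / 2.8700e-05
Step 3: Rs = 1787.5 ohm/sq

1787.5


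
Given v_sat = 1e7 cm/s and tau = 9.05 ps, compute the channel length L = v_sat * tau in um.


Step 1: tau in seconds = 9.05 ps * 1e-12 = 9.0500e-12 s
Step 2: L = v_sat * tau = 1e7 * 9.0500e-12 = 9.0500e-05 cm
Step 3: L in um = 9.0500e-05 * 1e4 = 0.905 um

0.905


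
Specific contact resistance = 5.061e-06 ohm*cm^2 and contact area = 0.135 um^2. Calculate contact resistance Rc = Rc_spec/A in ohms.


Step 1: Convert area to cm^2: 0.135 um^2 = 1.3500e-09 cm^2
Step 2: Rc = Rc_spec / A = 5.061e-06 / 1.3500e-09
Step 3: Rc = 3.75e+03 ohms

3.75e+03


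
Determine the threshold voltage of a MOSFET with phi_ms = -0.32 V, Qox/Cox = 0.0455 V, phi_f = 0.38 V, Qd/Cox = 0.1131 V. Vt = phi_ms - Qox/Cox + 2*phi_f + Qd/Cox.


Step 1: Vt = phi_ms - Qox/Cox + 2*phi_f + Qd/Cox
Step 2: Vt = -0.32 - 0.0455 + 2*0.38 + 0.1131
Step 3: Vt = -0.32 - 0.0455 + 0.76 + 0.1131
Step 4: Vt = 0.5076 V

0.5076


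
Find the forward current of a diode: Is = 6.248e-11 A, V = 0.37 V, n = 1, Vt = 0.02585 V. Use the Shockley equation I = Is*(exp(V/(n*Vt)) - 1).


Step 1: V/(n*Vt) = 0.37/(1*0.02585) = 14.3133
Step 2: exp(14.3133) = 1.6451e+06
Step 3: I = 6.248e-11 * (1.6451e+06 - 1) = 1.03e-04 A

1.03e-04


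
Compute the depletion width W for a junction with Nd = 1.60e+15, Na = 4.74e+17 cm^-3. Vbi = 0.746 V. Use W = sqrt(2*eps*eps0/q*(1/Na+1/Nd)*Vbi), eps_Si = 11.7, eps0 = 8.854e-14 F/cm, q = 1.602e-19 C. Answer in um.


Step 1: 1/Na + 1/Nd = 1/4.74e+17 + 1/1.60e+15 = 6.27110e-16
Step 2: 2*eps*eps0/q = 2*11.7*8.854e-14/1.602e-19 = 1.293281e+07
Step 3: W^2 = 1.293281e+07 * 6.27110e-16 * 0.746 = 6.05028e-09
Step 4: W = sqrt(6.05028e-09) = 7.778e-05 cm = 0.7778 um

0.7778


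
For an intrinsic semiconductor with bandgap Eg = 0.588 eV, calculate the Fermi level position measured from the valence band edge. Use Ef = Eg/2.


Step 1: For an intrinsic semiconductor, the Fermi level sits at midgap.
Step 2: Ef = Eg / 2 = 0.588 / 2 = 0.294 eV

0.294


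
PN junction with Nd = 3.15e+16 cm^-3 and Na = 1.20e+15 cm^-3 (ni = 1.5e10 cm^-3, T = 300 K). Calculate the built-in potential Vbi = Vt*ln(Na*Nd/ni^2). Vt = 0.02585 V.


Step 1: Compute Na*Nd/ni^2 = 1.20e+15 * 3.15e+16 / (1.5e10)^2 = 1.6800e+11
Step 2: ln(1.6800e+11) = 25.8472
Step 3: Vbi = 0.02585 * 25.8472 = 0.668 V

0.668


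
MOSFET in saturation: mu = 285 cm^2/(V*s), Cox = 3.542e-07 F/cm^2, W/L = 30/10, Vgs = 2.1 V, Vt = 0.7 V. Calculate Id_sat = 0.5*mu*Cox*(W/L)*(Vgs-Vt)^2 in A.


Step 1: Overdrive voltage Vov = Vgs - Vt = 2.1 - 0.7 = 1.4 V
Step 2: W/L = 30/10 = 3
Step 3: Id = 0.5 * 285 * 3.542e-07 * 3 * 1.4^2
Step 4: Id = 2.97e-04 A

2.97e-04


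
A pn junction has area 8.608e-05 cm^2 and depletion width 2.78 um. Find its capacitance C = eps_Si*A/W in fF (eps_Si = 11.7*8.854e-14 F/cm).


Step 1: eps_Si = 11.7 * 8.854e-14 = 1.035918e-12 F/cm
Step 2: W in cm = 2.78 * 1e-4 = 2.78e-04 cm
Step 3: C = 1.035918e-12 * 8.608e-05 / 2.78e-04 = 3.207619e-13 F
Step 4: C = 320.76 fF

320.76


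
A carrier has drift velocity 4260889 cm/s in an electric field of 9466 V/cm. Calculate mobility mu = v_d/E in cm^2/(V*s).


Step 1: mu = v_d / E
Step 2: mu = 4260889 / 9466
Step 3: mu = 450.13 cm^2/(V*s)

450.13


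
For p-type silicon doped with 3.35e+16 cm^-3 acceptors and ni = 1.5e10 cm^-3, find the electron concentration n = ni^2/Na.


Step 1: Majority hole concentration p ≈ Na = 3.35e+16 cm^-3
Step 2: n = ni^2 / Na = (1.5e10)^2 / 3.35e+16
Step 3: n = 6.72e+03 cm^-3

6.72e+03


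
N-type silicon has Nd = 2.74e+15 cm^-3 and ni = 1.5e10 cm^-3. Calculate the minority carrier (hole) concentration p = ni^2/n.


Step 1: Since Nd >> ni, n ≈ Nd = 2.74e+15 cm^-3
Step 2: p = ni^2 / n = (1.5e10)^2 / 2.74e+15
Step 3: p = 2.25e20 / 2.74e+15 = 8.21e+04 cm^-3

8.21e+04


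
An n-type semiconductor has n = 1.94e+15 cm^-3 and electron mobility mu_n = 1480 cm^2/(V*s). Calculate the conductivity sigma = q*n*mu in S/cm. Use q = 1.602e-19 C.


Step 1: sigma = q * n * mu
Step 2: sigma = 1.602e-19 * 1.94e+15 * 1480
Step 3: sigma = 4.600e-01 S/cm

4.600e-01


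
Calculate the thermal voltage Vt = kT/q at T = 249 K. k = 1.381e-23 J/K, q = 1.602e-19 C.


Step 1: kT = 1.381e-23 * 249 = 3.43869e-21 J
Step 2: Vt = kT/q = 3.43869e-21 / 1.602e-19
Step 3: Vt = 0.02146 V

0.02146


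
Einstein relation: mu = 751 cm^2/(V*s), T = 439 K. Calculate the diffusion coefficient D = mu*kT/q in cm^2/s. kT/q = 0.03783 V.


Step 1: D = mu * (kT/q)
Step 2: D = 751 * 0.03783
Step 3: D = 28.41 cm^2/s

28.41


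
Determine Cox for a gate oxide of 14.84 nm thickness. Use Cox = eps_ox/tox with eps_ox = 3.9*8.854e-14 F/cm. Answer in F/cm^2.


Step 1: eps_ox = 3.9 * 8.854e-14 = 3.45306e-13 F/cm
Step 2: tox in cm = 14.84 nm * 1e-7 = 1.4840e-06 cm
Step 3: Cox = 3.45306e-13 / 1.4840e-06 = 2.33e-07 F/cm^2

2.33e-07


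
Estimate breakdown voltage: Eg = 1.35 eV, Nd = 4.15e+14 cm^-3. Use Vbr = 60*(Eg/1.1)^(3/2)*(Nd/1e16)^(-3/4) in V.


Step 1: Eg/1.1 = 1.35/1.1 = 1.227273
Step 2: (Eg/1.1)^1.5 = 1.227273^1.5 = 1.359602
Step 3: (Nd/1e16)^(-0.75) = (0.0415)^(-0.75) = 10.875868
Step 4: Vbr = 60 * 1.359602 * 10.875868 = 887.2 V

887.2


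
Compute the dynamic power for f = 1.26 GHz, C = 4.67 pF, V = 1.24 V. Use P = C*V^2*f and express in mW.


Step 1: V^2 = 1.24^2 = 1.5376 V^2
Step 2: P = C*V^2*f = 4.67e-12 F * 1.5376 * 1.26e9 Hz
Step 3: P = 9.04754592e-03 W
Step 4: P = 9.048 mW

9.048


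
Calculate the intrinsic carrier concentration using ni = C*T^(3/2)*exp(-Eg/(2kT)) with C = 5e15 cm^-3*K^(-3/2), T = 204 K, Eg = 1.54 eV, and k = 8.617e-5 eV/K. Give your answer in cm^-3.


Step 1: Compute kT = 8.617e-5 * 204 = 0.01757868 eV
Step 2: Exponent = -Eg/(2kT) = -1.54/(2*0.01757868) = -43.80306
Step 3: T^(3/2) = 204^1.5 = 2913.70
Step 4: ni = 5e15 * 2913.70 * exp(-43.80306) = 1.38e+00 cm^-3

1.38e+00


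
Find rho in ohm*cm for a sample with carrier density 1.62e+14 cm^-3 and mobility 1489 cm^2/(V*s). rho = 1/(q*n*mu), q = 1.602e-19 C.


Step 1: sigma = q * n * mu = 1.602e-19 * 1.62e+14 * 1489 = 3.86431e-02 S/cm
Step 2: rho = 1 / sigma = 1 / 3.86431e-02 = 25.88 ohm*cm

25.88


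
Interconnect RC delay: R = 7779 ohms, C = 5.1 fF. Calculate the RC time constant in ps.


Step 1: tau = R * C
Step 2: tau = 7779 * 5.1 fF = 7779 * 5.1e-15 F
Step 3: tau = 3.96729e-11 s = 39.6729 ps

39.6729


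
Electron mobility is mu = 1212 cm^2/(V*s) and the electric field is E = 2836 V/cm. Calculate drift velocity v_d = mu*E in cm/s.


Step 1: v_d = mu * E
Step 2: v_d = 1212 * 2836 = 3437232
Step 3: v_d = 3.44e+06 cm/s

3.44e+06


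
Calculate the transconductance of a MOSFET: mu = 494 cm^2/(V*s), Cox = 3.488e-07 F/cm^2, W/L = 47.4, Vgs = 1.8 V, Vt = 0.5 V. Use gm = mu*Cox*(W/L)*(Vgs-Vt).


Step 1: Vov = Vgs - Vt = 1.8 - 0.5 = 1.3 V
Step 2: gm = mu * Cox * (W/L) * Vov
Step 3: gm = 494 * 3.488e-07 * 47.4 * 1.3 = 1.06e-02 S

1.06e-02


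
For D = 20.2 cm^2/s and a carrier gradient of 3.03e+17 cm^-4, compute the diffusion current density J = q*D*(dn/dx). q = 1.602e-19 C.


Step 1: J = q * D * (dn/dx)
Step 2: J = 1.602e-19 * 20.2 * 3.03e+17
Step 3: J = 9.81e-01 A/cm^2

9.81e-01


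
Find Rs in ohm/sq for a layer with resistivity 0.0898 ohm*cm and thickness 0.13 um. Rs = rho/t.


Step 1: Convert thickness to cm: t = 0.13 um = 1.3000e-05 cm
Step 2: Rs = rho / t = 0.0898 / 1.3000e-05
Step 3: Rs = 6907.7 ohm/sq

6907.7


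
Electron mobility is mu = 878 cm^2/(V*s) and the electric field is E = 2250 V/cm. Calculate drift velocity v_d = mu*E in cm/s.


Step 1: v_d = mu * E
Step 2: v_d = 878 * 2250 = 1975500
Step 3: v_d = 1.98e+06 cm/s

1.98e+06


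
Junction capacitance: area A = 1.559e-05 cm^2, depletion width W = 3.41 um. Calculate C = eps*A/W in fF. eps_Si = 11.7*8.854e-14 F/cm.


Step 1: eps_Si = 11.7 * 8.854e-14 = 1.035918e-12 F/cm
Step 2: W in cm = 3.41 * 1e-4 = 3.41e-04 cm
Step 3: C = 1.035918e-12 * 1.559e-05 / 3.41e-04 = 4.736059e-14 F
Step 4: C = 47.36 fF

47.36


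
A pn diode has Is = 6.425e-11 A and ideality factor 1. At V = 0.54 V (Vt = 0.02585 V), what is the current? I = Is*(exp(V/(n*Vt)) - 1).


Step 1: V/(n*Vt) = 0.54/(1*0.02585) = 20.8897
Step 2: exp(20.8897) = 1.1811e+09
Step 3: I = 6.425e-11 * (1.1811e+09 - 1) = 7.59e-02 A

7.59e-02


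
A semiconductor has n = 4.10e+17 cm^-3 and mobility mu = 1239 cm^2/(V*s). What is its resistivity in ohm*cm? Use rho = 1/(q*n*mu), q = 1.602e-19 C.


Step 1: sigma = q * n * mu = 1.602e-19 * 4.10e+17 * 1239 = 8.13800e+01 S/cm
Step 2: rho = 1 / sigma = 1 / 8.13800e+01 = 0.01229 ohm*cm

0.01229


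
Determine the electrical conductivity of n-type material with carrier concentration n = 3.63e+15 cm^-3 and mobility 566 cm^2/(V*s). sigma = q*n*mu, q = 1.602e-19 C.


Step 1: sigma = q * n * mu
Step 2: sigma = 1.602e-19 * 3.63e+15 * 566
Step 3: sigma = 3.291e-01 S/cm

3.291e-01


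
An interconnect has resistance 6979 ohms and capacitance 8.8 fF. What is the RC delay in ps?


Step 1: tau = R * C
Step 2: tau = 6979 * 8.8 fF = 6979 * 8.8e-15 F
Step 3: tau = 6.14152e-11 s = 61.4152 ps

61.4152


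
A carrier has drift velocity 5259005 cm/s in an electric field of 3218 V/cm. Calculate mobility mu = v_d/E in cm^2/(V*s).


Step 1: mu = v_d / E
Step 2: mu = 5259005 / 3218
Step 3: mu = 1634.25 cm^2/(V*s)

1634.25


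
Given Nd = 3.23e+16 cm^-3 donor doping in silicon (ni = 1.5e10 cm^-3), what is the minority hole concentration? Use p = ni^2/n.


Step 1: Since Nd >> ni, n ≈ Nd = 3.23e+16 cm^-3
Step 2: p = ni^2 / n = (1.5e10)^2 / 3.23e+16
Step 3: p = 2.25e20 / 3.23e+16 = 6.97e+03 cm^-3

6.97e+03


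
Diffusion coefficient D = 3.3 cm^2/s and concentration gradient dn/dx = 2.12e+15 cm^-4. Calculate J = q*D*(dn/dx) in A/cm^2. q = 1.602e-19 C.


Step 1: J = q * D * (dn/dx)
Step 2: J = 1.602e-19 * 3.3 * 2.12e+15
Step 3: J = 1.12e-03 A/cm^2

1.12e-03


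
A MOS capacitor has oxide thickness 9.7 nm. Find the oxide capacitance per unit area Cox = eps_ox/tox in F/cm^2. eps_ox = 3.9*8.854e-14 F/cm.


Step 1: eps_ox = 3.9 * 8.854e-14 = 3.45306e-13 F/cm
Step 2: tox in cm = 9.7 nm * 1e-7 = 9.7000e-07 cm
Step 3: Cox = 3.45306e-13 / 9.7000e-07 = 3.56e-07 F/cm^2

3.56e-07


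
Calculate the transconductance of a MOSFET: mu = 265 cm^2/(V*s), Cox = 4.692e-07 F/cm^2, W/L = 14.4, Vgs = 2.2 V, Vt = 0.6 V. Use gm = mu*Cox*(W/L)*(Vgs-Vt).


Step 1: Vov = Vgs - Vt = 2.2 - 0.6 = 1.6 V
Step 2: gm = mu * Cox * (W/L) * Vov
Step 3: gm = 265 * 4.692e-07 * 14.4 * 1.6 = 2.86e-03 S

2.86e-03


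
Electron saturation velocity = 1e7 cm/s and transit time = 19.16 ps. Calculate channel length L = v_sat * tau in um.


Step 1: tau in seconds = 19.16 ps * 1e-12 = 1.9160e-11 s
Step 2: L = v_sat * tau = 1e7 * 1.9160e-11 = 1.9160e-04 cm
Step 3: L in um = 1.9160e-04 * 1e4 = 1.916 um

1.916


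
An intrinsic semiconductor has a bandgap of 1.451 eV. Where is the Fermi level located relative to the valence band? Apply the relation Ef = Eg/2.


Step 1: For an intrinsic semiconductor, the Fermi level sits at midgap.
Step 2: Ef = Eg / 2 = 1.451 / 2 = 0.7255 eV

0.7255


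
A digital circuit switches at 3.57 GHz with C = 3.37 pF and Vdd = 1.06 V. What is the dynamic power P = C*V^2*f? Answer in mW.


Step 1: V^2 = 1.06^2 = 1.1236 V^2
Step 2: P = C*V^2*f = 3.37e-12 F * 1.1236 * 3.57e9 Hz
Step 3: P = 1.351791924e-02 W
Step 4: P = 13.518 mW

13.518


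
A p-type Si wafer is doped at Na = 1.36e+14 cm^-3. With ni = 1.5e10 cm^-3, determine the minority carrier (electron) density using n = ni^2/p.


Step 1: Majority hole concentration p ≈ Na = 1.36e+14 cm^-3
Step 2: n = ni^2 / Na = (1.5e10)^2 / 1.36e+14
Step 3: n = 1.65e+06 cm^-3

1.65e+06


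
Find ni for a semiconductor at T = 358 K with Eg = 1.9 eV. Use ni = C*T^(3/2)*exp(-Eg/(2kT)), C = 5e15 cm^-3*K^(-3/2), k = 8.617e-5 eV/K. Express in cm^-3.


Step 1: Compute kT = 8.617e-5 * 358 = 0.03084886 eV
Step 2: Exponent = -Eg/(2kT) = -1.9/(2*0.03084886) = -30.79530
Step 3: T^(3/2) = 358^1.5 = 6773.68
Step 4: ni = 5e15 * 6773.68 * exp(-30.79530) = 1.43e+06 cm^-3

1.43e+06


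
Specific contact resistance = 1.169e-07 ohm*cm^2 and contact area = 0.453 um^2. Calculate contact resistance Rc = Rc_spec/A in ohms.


Step 1: Convert area to cm^2: 0.453 um^2 = 4.5300e-09 cm^2
Step 2: Rc = Rc_spec / A = 1.169e-07 / 4.5300e-09
Step 3: Rc = 2.58e+01 ohms

2.58e+01


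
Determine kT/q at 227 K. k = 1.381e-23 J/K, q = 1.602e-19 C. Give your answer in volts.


Step 1: kT = 1.381e-23 * 227 = 3.13487e-21 J
Step 2: Vt = kT/q = 3.13487e-21 / 1.602e-19
Step 3: Vt = 0.01957 V

0.01957


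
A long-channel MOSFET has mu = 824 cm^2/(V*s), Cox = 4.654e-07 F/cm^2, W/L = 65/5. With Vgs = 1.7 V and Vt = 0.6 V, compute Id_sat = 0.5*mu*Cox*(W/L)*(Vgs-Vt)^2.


Step 1: Overdrive voltage Vov = Vgs - Vt = 1.7 - 0.6 = 1.1 V
Step 2: W/L = 65/5 = 13
Step 3: Id = 0.5 * 824 * 4.654e-07 * 13 * 1.1^2
Step 4: Id = 3.02e-03 A

3.02e-03


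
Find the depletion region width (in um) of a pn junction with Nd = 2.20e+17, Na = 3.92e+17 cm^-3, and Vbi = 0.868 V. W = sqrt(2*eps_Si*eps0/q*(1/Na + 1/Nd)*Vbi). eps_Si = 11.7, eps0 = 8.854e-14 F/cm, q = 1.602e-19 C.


Step 1: 1/Na + 1/Nd = 1/3.92e+17 + 1/2.20e+17 = 7.09647e-18
Step 2: 2*eps*eps0/q = 2*11.7*8.854e-14/1.602e-19 = 1.293281e+07
Step 3: W^2 = 1.293281e+07 * 7.09647e-18 * 0.868 = 7.96627e-11
Step 4: W = sqrt(7.96627e-11) = 8.925e-06 cm = 0.08925 um

0.08925


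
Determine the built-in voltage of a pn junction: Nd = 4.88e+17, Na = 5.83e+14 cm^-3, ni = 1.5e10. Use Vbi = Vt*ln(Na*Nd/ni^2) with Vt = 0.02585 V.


Step 1: Compute Na*Nd/ni^2 = 5.83e+14 * 4.88e+17 / (1.5e10)^2 = 1.2645e+12
Step 2: ln(1.2645e+12) = 27.8657
Step 3: Vbi = 0.02585 * 27.8657 = 0.72 V

0.72


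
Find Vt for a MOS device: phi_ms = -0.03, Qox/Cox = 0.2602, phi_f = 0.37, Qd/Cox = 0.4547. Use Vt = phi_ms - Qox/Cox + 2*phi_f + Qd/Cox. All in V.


Step 1: Vt = phi_ms - Qox/Cox + 2*phi_f + Qd/Cox
Step 2: Vt = -0.03 - 0.2602 + 2*0.37 + 0.4547
Step 3: Vt = -0.03 - 0.2602 + 0.74 + 0.4547
Step 4: Vt = 0.9045 V

0.9045


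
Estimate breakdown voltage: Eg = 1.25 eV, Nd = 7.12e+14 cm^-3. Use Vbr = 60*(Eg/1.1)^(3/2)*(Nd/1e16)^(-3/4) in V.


Step 1: Eg/1.1 = 1.25/1.1 = 1.136364
Step 2: (Eg/1.1)^1.5 = 1.136364^1.5 = 1.211368
Step 3: (Nd/1e16)^(-0.75) = (0.0712)^(-0.75) = 7.255043
Step 4: Vbr = 60 * 1.211368 * 7.255043 = 527.3 V

527.3


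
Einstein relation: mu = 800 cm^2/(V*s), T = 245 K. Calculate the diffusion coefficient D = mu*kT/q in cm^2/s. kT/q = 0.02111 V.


Step 1: D = mu * (kT/q)
Step 2: D = 800 * 0.02111
Step 3: D = 16.89 cm^2/s

16.89


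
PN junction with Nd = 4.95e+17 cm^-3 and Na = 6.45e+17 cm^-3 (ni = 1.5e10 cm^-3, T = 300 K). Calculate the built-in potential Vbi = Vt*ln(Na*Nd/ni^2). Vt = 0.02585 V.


Step 1: Compute Na*Nd/ni^2 = 6.45e+17 * 4.95e+17 / (1.5e10)^2 = 1.4190e+15
Step 2: ln(1.4190e+15) = 34.8887
Step 3: Vbi = 0.02585 * 34.8887 = 0.902 V

0.902


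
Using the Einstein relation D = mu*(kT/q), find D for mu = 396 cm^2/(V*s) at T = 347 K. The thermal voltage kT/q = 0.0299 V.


Step 1: D = mu * (kT/q)
Step 2: D = 396 * 0.0299
Step 3: D = 11.84 cm^2/s

11.84


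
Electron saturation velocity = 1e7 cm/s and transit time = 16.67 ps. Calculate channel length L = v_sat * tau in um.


Step 1: tau in seconds = 16.67 ps * 1e-12 = 1.6670e-11 s
Step 2: L = v_sat * tau = 1e7 * 1.6670e-11 = 1.6670e-04 cm
Step 3: L in um = 1.6670e-04 * 1e4 = 1.667 um

1.667


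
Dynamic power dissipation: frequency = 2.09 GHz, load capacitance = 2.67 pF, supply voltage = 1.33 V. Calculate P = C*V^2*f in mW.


Step 1: V^2 = 1.33^2 = 1.7689 V^2
Step 2: P = C*V^2*f = 2.67e-12 F * 1.7689 * 2.09e9 Hz
Step 3: P = 9.87099267e-03 W
Step 4: P = 9.871 mW

9.871


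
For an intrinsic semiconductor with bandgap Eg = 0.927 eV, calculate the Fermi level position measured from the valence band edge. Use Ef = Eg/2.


Step 1: For an intrinsic semiconductor, the Fermi level sits at midgap.
Step 2: Ef = Eg / 2 = 0.927 / 2 = 0.4635 eV

0.4635


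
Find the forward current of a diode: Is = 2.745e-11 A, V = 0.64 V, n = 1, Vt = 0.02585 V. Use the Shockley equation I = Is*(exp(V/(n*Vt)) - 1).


Step 1: V/(n*Vt) = 0.64/(1*0.02585) = 24.7582
Step 2: exp(24.7582) = 5.6539e+10
Step 3: I = 2.745e-11 * (5.6539e+10 - 1) = 1.55e+00 A

1.55e+00


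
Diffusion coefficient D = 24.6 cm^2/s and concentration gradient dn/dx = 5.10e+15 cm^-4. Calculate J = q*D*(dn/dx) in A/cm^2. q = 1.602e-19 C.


Step 1: J = q * D * (dn/dx)
Step 2: J = 1.602e-19 * 24.6 * 5.10e+15
Step 3: J = 2.01e-02 A/cm^2

2.01e-02


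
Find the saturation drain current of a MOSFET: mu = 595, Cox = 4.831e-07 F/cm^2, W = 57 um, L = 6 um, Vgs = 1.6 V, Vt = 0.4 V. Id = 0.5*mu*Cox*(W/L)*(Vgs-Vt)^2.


Step 1: Overdrive voltage Vov = Vgs - Vt = 1.6 - 0.4 = 1.2 V
Step 2: W/L = 57/6 = 9.5
Step 3: Id = 0.5 * 595 * 4.831e-07 * 9.5 * 1.2^2
Step 4: Id = 1.97e-03 A

1.97e-03


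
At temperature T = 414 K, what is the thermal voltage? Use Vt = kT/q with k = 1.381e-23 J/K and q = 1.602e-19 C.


Step 1: kT = 1.381e-23 * 414 = 5.71734e-21 J
Step 2: Vt = kT/q = 5.71734e-21 / 1.602e-19
Step 3: Vt = 0.03569 V

0.03569
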